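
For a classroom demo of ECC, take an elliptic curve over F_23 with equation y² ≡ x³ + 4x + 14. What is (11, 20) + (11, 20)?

(17, 2)

tangent at (11, 20): λ = (3·11² + 4)/(2·20) ≡ 22/17. 17⁻¹ ≡ 19 (mod 23) since 17·19 = 323 ≡ 1, so λ ≡ 22·19 ≡ 4.
  x = λ² - 11 - 11 = 16 - 22 ≡ 17; y = λ·(11 - 17) - 20 ≡ 2. → (17, 2)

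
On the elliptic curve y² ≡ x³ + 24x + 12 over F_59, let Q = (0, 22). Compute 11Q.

(58, 39)

Repeated addition: build up to 11Q.
2Q: tangent at (0, 22): λ = (3·0² + 24)/(2·22) ≡ 24/44. 44⁻¹ ≡ 55 (mod 59), so λ ≡ 24·55 ≡ 22.
  x = λ² - 0 - 0 = 484 - 0 ≡ 12; y = λ·(0 - 12) - 22 ≡ 9. → (12, 9)
3Q: (12, 9) + (0, 22). λ = (22 - 9)/(0 - 12) ≡ 13/47 mod 59. 47⁻¹ ≡ 54 (mod 59) since 47·54 = 2538 ≡ 1, so λ ≡ 53.
  x = λ² - 12 - 0 = 2809 - 12 ≡ 24; y = λ·(12 - 24) - 9 ≡ 4. → (24, 4)
4Q: (24, 4) + (0, 22). λ = (22 - 4)/(0 - 24) ≡ 18/35 mod 59. 35⁻¹ ≡ 27 (mod 59), so λ ≡ 14.
  x = λ² - 24 - 0 = 196 - 24 ≡ 54; y = λ·(24 - 54) - 4 ≡ 48. → (54, 48)
5Q: (54, 48) + (0, 22). λ = (22 - 48)/(0 - 54) ≡ 33/5 mod 59. 5⁻¹ ≡ 12 (mod 59) since 5·12 = 60 ≡ 1, so λ ≡ 42.
  x = λ² - 54 - 0 = 1764 - 54 ≡ 58; y = λ·(54 - 58) - 48 ≡ 20. → (58, 20)
6Q: (58, 20) + (0, 22). λ = (22 - 20)/(0 - 58) ≡ 2/1 mod 59. 1⁻¹ ≡ 1 (mod 59) since 1·1 = 1 ≡ 1, so λ ≡ 2.
  x = λ² - 58 - 0 = 4 - 58 ≡ 5; y = λ·(58 - 5) - 20 ≡ 27. → (5, 27)
7Q: (5, 27) + (0, 22). λ = (22 - 27)/(0 - 5) ≡ 54/54 mod 59. 54⁻¹ ≡ 47 (mod 59) since 54·47 = 2538 ≡ 1, so λ ≡ 1.
  x = λ² - 5 - 0 = 1 - 5 ≡ 55; y = λ·(5 - 55) - 27 ≡ 41. → (55, 41)
8Q: (55, 41) + (0, 22). λ = (22 - 41)/(0 - 55) ≡ 40/4 mod 59. 4⁻¹ ≡ 15 (mod 59), so λ ≡ 10.
  x = λ² - 55 - 0 = 100 - 55 ≡ 45; y = λ·(55 - 45) - 41 ≡ 0. → (45, 0)
9Q: (45, 0) + (0, 22). λ = (22 - 0)/(0 - 45) ≡ 22/14 mod 59. 14⁻¹ ≡ 38 (mod 59), so λ ≡ 10.
  x = λ² - 45 - 0 = 100 - 45 ≡ 55; y = λ·(45 - 55) - 0 ≡ 18. → (55, 18)
10Q: (55, 18) + (0, 22). λ = (22 - 18)/(0 - 55) ≡ 4/4 mod 59. 4⁻¹ ≡ 15 (mod 59) since 4·15 = 60 ≡ 1, so λ ≡ 1.
  x = λ² - 55 - 0 = 1 - 55 ≡ 5; y = λ·(55 - 5) - 18 ≡ 32. → (5, 32)
11Q: (5, 32) + (0, 22). λ = (22 - 32)/(0 - 5) ≡ 49/54 mod 59. 54⁻¹ ≡ 47 (mod 59) since 54·47 = 2538 ≡ 1, so λ ≡ 2.
  x = λ² - 5 - 0 = 4 - 5 ≡ 58; y = λ·(5 - 58) - 32 ≡ 39. → (58, 39)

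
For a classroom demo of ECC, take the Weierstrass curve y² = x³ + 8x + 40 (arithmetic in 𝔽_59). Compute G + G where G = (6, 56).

tangent at (6, 56): λ = (3·6² + 8)/(2·56) ≡ 57/53. 53⁻¹ ≡ 49 (mod 59) since 53·49 = 2597 ≡ 1, so λ ≡ 57·49 ≡ 20.
  x = λ² - 6 - 6 = 400 - 12 ≡ 34; y = λ·(6 - 34) - 56 ≡ 33. → (34, 33)

(34, 33)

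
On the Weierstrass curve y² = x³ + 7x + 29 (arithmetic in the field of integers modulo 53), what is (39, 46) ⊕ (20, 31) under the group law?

(39, 46) + (20, 31). λ = (31 - 46)/(20 - 39) ≡ 38/34 mod 53. 34⁻¹ ≡ 39 (mod 53), so λ ≡ 51.
  x = λ² - 39 - 20 = 2601 - 59 ≡ 51; y = λ·(39 - 51) - 46 ≡ 31. → (51, 31)

(51, 31)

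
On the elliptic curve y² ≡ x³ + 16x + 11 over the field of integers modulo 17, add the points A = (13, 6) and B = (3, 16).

(13, 6) + (3, 16). λ = (16 - 6)/(3 - 13) ≡ 10/7 mod 17. 7⁻¹ ≡ 5 (mod 17), so λ ≡ 16.
  x = λ² - 13 - 3 = 256 - 16 ≡ 2; y = λ·(13 - 2) - 6 ≡ 0. → (2, 0)

(2, 0)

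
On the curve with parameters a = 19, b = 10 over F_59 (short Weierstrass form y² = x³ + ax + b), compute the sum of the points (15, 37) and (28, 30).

(15, 37) + (28, 30). λ = (30 - 37)/(28 - 15) ≡ 52/13 mod 59. 13⁻¹ ≡ 50 (mod 59) since 13·50 = 650 ≡ 1, so λ ≡ 4.
  x = λ² - 15 - 28 = 16 - 43 ≡ 32; y = λ·(15 - 32) - 37 ≡ 13. → (32, 13)

(32, 13)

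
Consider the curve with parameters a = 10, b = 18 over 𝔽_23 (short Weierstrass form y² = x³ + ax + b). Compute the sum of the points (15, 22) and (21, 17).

(19, 12)

(15, 22) + (21, 17). λ = (17 - 22)/(21 - 15) ≡ 18/6 mod 23. 6⁻¹ ≡ 4 (mod 23), so λ ≡ 3.
  x = λ² - 15 - 21 = 9 - 36 ≡ 19; y = λ·(15 - 19) - 22 ≡ 12. → (19, 12)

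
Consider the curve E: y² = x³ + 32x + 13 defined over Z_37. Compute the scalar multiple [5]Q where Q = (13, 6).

(10, 36)

Repeated addition: build up to 5Q.
2Q: tangent at (13, 6): λ = (3·13² + 32)/(2·6) ≡ 21/12. 12⁻¹ ≡ 34 (mod 37), so λ ≡ 21·34 ≡ 11.
  x = λ² - 13 - 13 = 121 - 26 ≡ 21; y = λ·(13 - 21) - 6 ≡ 17. → (21, 17)
3Q: (21, 17) + (13, 6). λ = (6 - 17)/(13 - 21) ≡ 26/29 mod 37. 29⁻¹ ≡ 23 (mod 37) since 29·23 = 667 ≡ 1, so λ ≡ 6.
  x = λ² - 21 - 13 = 36 - 34 ≡ 2; y = λ·(21 - 2) - 17 ≡ 23. → (2, 23)
4Q: (2, 23) + (13, 6). λ = (6 - 23)/(13 - 2) ≡ 20/11 mod 37. 11⁻¹ ≡ 27 (mod 37), so λ ≡ 22.
  x = λ² - 2 - 13 = 484 - 15 ≡ 25; y = λ·(2 - 25) - 23 ≡ 26. → (25, 26)
5Q: (25, 26) + (13, 6). λ = (6 - 26)/(13 - 25) ≡ 17/25 mod 37. 25⁻¹ ≡ 3 (mod 37) since 25·3 = 75 ≡ 1, so λ ≡ 14.
  x = λ² - 25 - 13 = 196 - 38 ≡ 10; y = λ·(25 - 10) - 26 ≡ 36. → (10, 36)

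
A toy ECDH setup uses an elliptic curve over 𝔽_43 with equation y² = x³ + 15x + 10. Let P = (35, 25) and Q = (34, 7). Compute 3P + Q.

(36, 11)

First 3P:
Repeated addition: build up to 3P.
2P: tangent at (35, 25): λ = (3·35² + 15)/(2·25) ≡ 35/7. 7⁻¹ ≡ 37 (mod 43), so λ ≡ 35·37 ≡ 5.
  x = λ² - 35 - 35 = 25 - 70 ≡ 41; y = λ·(35 - 41) - 25 ≡ 31. → (41, 31)
3P: (41, 31) + (35, 25). λ = (25 - 31)/(35 - 41) ≡ 37/37 mod 43. 37⁻¹ ≡ 7 (mod 43) since 37·7 = 259 ≡ 1, so λ ≡ 1.
  x = λ² - 41 - 35 = 1 - 76 ≡ 11; y = λ·(41 - 11) - 31 ≡ 42. → (11, 42)
3P = (11, 42).
Finally 3P + Q:
(11, 42) + (34, 7). λ = (7 - 42)/(34 - 11) ≡ 8/23 mod 43. 23⁻¹ ≡ 15 (mod 43), so λ ≡ 34.
  x = λ² - 11 - 34 = 1156 - 45 ≡ 36; y = λ·(11 - 36) - 42 ≡ 11. → (36, 11)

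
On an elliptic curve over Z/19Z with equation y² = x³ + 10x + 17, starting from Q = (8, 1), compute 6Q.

Repeated addition: build up to 6Q.
2Q: tangent at (8, 1): λ = (3·8² + 10)/(2·1) ≡ 12/2. 2⁻¹ ≡ 10 (mod 19) since 2·10 = 20 ≡ 1, so λ ≡ 12·10 ≡ 6.
  x = λ² - 8 - 8 = 36 - 16 ≡ 1; y = λ·(8 - 1) - 1 ≡ 3. → (1, 3)
3Q: (1, 3) + (8, 1). λ = (1 - 3)/(8 - 1) ≡ 17/7 mod 19. 7⁻¹ ≡ 11 (mod 19), so λ ≡ 16.
  x = λ² - 1 - 8 = 256 - 9 ≡ 0; y = λ·(1 - 0) - 3 ≡ 13. → (0, 13)
4Q: (0, 13) + (8, 1). λ = (1 - 13)/(8 - 0) ≡ 7/8 mod 19. 8⁻¹ ≡ 12 (mod 19) since 8·12 = 96 ≡ 1, so λ ≡ 8.
  x = λ² - 0 - 8 = 64 - 8 ≡ 18; y = λ·(0 - 18) - 13 ≡ 14. → (18, 14)
5Q: (18, 14) + (8, 1). λ = (1 - 14)/(8 - 18) ≡ 6/9 mod 19. 9⁻¹ ≡ 17 (mod 19), so λ ≡ 7.
  x = λ² - 18 - 8 = 49 - 26 ≡ 4; y = λ·(18 - 4) - 14 ≡ 8. → (4, 8)
6Q: (4, 8) + (8, 1). λ = (1 - 8)/(8 - 4) ≡ 12/4 mod 19. 4⁻¹ ≡ 5 (mod 19) since 4·5 = 20 ≡ 1, so λ ≡ 3.
  x = λ² - 4 - 8 = 9 - 12 ≡ 16; y = λ·(4 - 16) - 8 ≡ 13. → (16, 13)

(16, 13)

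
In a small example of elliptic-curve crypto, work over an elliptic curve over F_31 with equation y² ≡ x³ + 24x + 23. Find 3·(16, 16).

(8, 13)

Write G = (16, 16).
Repeated addition: build up to 3G.
2G: tangent at (16, 16): λ = (3·16² + 24)/(2·16) ≡ 17/1. 1⁻¹ ≡ 1 (mod 31), so λ ≡ 17·1 ≡ 17.
  x = λ² - 16 - 16 = 289 - 32 ≡ 9; y = λ·(16 - 9) - 16 ≡ 10. → (9, 10)
3G: (9, 10) + (16, 16). λ = (16 - 10)/(16 - 9) ≡ 6/7 mod 31. 7⁻¹ ≡ 9 (mod 31) since 7·9 = 63 ≡ 1, so λ ≡ 23.
  x = λ² - 9 - 16 = 529 - 25 ≡ 8; y = λ·(9 - 8) - 10 ≡ 13. → (8, 13)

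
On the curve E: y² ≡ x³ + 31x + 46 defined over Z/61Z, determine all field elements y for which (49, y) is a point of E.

x³ + 31x + 46 = 119214 ≡ 20 (mod 61).
Square roots of 20 mod 61: 9 and 52 (since 9² = 81 ≡ 20).

9, 52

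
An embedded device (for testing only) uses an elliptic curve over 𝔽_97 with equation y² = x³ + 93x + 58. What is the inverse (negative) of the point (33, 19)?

(33, 78)

-(33, 19) = (33, -19 mod 97) = (33, 78).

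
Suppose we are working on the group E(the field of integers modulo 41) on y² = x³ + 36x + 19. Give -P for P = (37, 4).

-(37, 4) = (37, -4 mod 41) = (37, 37).

(37, 37)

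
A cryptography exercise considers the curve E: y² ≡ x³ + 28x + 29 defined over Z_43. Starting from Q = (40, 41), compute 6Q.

(5, 37)

Double-and-add on 6 = (110)₂. Start with Q = (40, 41) for the leading 1-bit.
double: tangent at (40, 41): λ = (3·40² + 28)/(2·41) ≡ 12/39. 39⁻¹ ≡ 32 (mod 43) since 39·32 = 1248 ≡ 1, so λ ≡ 12·32 ≡ 40.
  x = λ² - 40 - 40 = 1600 - 80 ≡ 15; y = λ·(40 - 15) - 41 ≡ 13. → (15, 13)
add Q: (15, 13) + (40, 41). λ = (41 - 13)/(40 - 15) ≡ 28/25 mod 43. 25⁻¹ ≡ 31 (mod 43) since 25·31 = 775 ≡ 1, so λ ≡ 8.
  x = λ² - 15 - 40 = 64 - 55 ≡ 9; y = λ·(15 - 9) - 13 ≡ 35. → (9, 35)
double: tangent at (9, 35): λ = (3·9² + 28)/(2·35) ≡ 13/27. 27⁻¹ ≡ 8 (mod 43), so λ ≡ 13·8 ≡ 18.
  x = λ² - 9 - 9 = 324 - 18 ≡ 5; y = λ·(9 - 5) - 35 ≡ 37. → (5, 37)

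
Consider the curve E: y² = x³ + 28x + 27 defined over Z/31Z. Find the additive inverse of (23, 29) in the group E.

-(23, 29) = (23, -29 mod 31) = (23, 2).

(23, 2)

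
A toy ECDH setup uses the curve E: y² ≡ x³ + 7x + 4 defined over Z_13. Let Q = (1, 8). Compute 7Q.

Repeated addition: build up to 7Q.
2Q: tangent at (1, 8): λ = (3·1² + 7)/(2·8) ≡ 10/3. 3⁻¹ ≡ 9 (mod 13) since 3·9 = 27 ≡ 1, so λ ≡ 10·9 ≡ 12.
  x = λ² - 1 - 1 = 144 - 2 ≡ 12; y = λ·(1 - 12) - 8 ≡ 3. → (12, 3)
3Q: (12, 3) + (1, 8). λ = (8 - 3)/(1 - 12) ≡ 5/2 mod 13. 2⁻¹ ≡ 7 (mod 13), so λ ≡ 9.
  x = λ² - 12 - 1 = 81 - 13 ≡ 3; y = λ·(12 - 3) - 3 ≡ 0. → (3, 0)
4Q: (3, 0) + (1, 8). λ = (8 - 0)/(1 - 3) ≡ 8/11 mod 13. 11⁻¹ ≡ 6 (mod 13), so λ ≡ 9.
  x = λ² - 3 - 1 = 81 - 4 ≡ 12; y = λ·(3 - 12) - 0 ≡ 10. → (12, 10)
5Q: (12, 10) + (1, 8). λ = (8 - 10)/(1 - 12) ≡ 11/2 mod 13. 2⁻¹ ≡ 7 (mod 13) since 2·7 = 14 ≡ 1, so λ ≡ 12.
  x = λ² - 12 - 1 = 144 - 13 ≡ 1; y = λ·(12 - 1) - 10 ≡ 5. → (1, 5)
6Q: (1, 5) + (1, 8): same x and y₁ ≡ -y₂, so the sum is O.
7Q: O + (1, 8) = (1, 8) (identity).

(1, 8)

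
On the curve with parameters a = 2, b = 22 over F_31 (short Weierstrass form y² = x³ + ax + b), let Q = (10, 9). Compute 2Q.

tangent at (10, 9): λ = (3·10² + 2)/(2·9) ≡ 23/18. 18⁻¹ ≡ 19 (mod 31) since 18·19 = 342 ≡ 1, so λ ≡ 23·19 ≡ 3.
  x = λ² - 10 - 10 = 9 - 20 ≡ 20; y = λ·(10 - 20) - 9 ≡ 23. → (20, 23)

(20, 23)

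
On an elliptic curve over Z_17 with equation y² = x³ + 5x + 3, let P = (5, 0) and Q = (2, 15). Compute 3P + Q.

(1, 14)

First 3P:
Repeated addition: build up to 3P.
2P: (5, 0) + (5, 0): same x and y₁ ≡ -y₂, so the sum is O.
3P: O + (5, 0) = (5, 0) (identity).
3P = (5, 0).
Finally 3P + Q:
(5, 0) + (2, 15). λ = (15 - 0)/(2 - 5) ≡ 15/14 mod 17. 14⁻¹ ≡ 11 (mod 17), so λ ≡ 12.
  x = λ² - 5 - 2 = 144 - 7 ≡ 1; y = λ·(5 - 1) - 0 ≡ 14. → (1, 14)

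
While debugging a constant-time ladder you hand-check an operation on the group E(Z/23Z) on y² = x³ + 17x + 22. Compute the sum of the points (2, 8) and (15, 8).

(2, 8) + (15, 8). λ = (8 - 8)/(15 - 2) ≡ 0/13 mod 23. 13⁻¹ ≡ 16 (mod 23), so λ ≡ 0.
  x = λ² - 2 - 15 = 0 - 17 ≡ 6; y = λ·(2 - 6) - 8 ≡ 15. → (6, 15)

(6, 15)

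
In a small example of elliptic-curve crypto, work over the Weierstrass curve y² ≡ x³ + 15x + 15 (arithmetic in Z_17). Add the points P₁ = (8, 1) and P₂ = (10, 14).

(8, 1) + (10, 14). λ = (14 - 1)/(10 - 8) ≡ 13/2 mod 17. 2⁻¹ ≡ 9 (mod 17), so λ ≡ 15.
  x = λ² - 8 - 10 = 225 - 18 ≡ 3; y = λ·(8 - 3) - 1 ≡ 6. → (3, 6)

(3, 6)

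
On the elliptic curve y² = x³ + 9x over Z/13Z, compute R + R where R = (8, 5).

(1, 7)

tangent at (8, 5): λ = (3·8² + 9)/(2·5) ≡ 6/10. 10⁻¹ ≡ 4 (mod 13) since 10·4 = 40 ≡ 1, so λ ≡ 6·4 ≡ 11.
  x = λ² - 8 - 8 = 121 - 16 ≡ 1; y = λ·(8 - 1) - 5 ≡ 7. → (1, 7)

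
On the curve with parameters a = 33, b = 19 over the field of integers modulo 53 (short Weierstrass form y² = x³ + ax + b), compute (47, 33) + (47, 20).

The two points share x = 47 and their y-coordinates satisfy 33 + 20 ≡ 0 (mod 53), so they are inverses. Their sum is ∞.

O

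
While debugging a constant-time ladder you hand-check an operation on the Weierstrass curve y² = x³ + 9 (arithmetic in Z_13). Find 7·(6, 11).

Write Q = (6, 11).
Double-and-add on 7 = (111)₂. Start with Q = (6, 11) for the leading 1-bit.
double: tangent at (6, 11): λ = (3·6² + 0)/(2·11) ≡ 4/9. 9⁻¹ ≡ 3 (mod 13), so λ ≡ 4·3 ≡ 12.
  x = λ² - 6 - 6 = 144 - 12 ≡ 2; y = λ·(6 - 2) - 11 ≡ 11. → (2, 11)
add Q: (2, 11) + (6, 11). λ = (11 - 11)/(6 - 2) ≡ 0/4 mod 13. 4⁻¹ ≡ 10 (mod 13), so λ ≡ 0.
  x = λ² - 2 - 6 = 0 - 8 ≡ 5; y = λ·(2 - 5) - 11 ≡ 2. → (5, 2)
double: tangent at (5, 2): λ = (3·5² + 0)/(2·2) ≡ 10/4. 4⁻¹ ≡ 10 (mod 13) since 4·10 = 40 ≡ 1, so λ ≡ 10·10 ≡ 9.
  x = λ² - 5 - 5 = 81 - 10 ≡ 6; y = λ·(5 - 6) - 2 ≡ 2. → (6, 2)
add Q: (6, 2) + (6, 11): same x and y₁ ≡ -y₂, so the sum is O.

O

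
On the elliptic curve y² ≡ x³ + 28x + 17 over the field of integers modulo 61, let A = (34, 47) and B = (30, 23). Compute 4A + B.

(10, 4)

First 4A:
Repeated addition: build up to 4A.
2A: tangent at (34, 47): λ = (3·34² + 28)/(2·47) ≡ 19/33. 33⁻¹ ≡ 37 (mod 61) since 33·37 = 1221 ≡ 1, so λ ≡ 19·37 ≡ 32.
  x = λ² - 34 - 34 = 1024 - 68 ≡ 41; y = λ·(34 - 41) - 47 ≡ 34. → (41, 34)
3A: (41, 34) + (34, 47). λ = (47 - 34)/(34 - 41) ≡ 13/54 mod 61. 54⁻¹ ≡ 26 (mod 61), so λ ≡ 33.
  x = λ² - 41 - 34 = 1089 - 75 ≡ 38; y = λ·(41 - 38) - 34 ≡ 4. → (38, 4)
4A: (38, 4) + (34, 47). λ = (47 - 4)/(34 - 38) ≡ 43/57 mod 61. 57⁻¹ ≡ 15 (mod 61) since 57·15 = 855 ≡ 1, so λ ≡ 35.
  x = λ² - 38 - 34 = 1225 - 72 ≡ 55; y = λ·(38 - 55) - 4 ≡ 11. → (55, 11)
4A = (55, 11).
Finally 4A + B:
(55, 11) + (30, 23). λ = (23 - 11)/(30 - 55) ≡ 12/36 mod 61. 36⁻¹ ≡ 39 (mod 61) since 36·39 = 1404 ≡ 1, so λ ≡ 41.
  x = λ² - 55 - 30 = 1681 - 85 ≡ 10; y = λ·(55 - 10) - 11 ≡ 4. → (10, 4)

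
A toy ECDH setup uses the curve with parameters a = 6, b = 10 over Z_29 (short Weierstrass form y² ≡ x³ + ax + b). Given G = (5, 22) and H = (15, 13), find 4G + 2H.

First 4G:
Double-and-add on 4 = (100)₂. Start with G = (5, 22) for the leading 1-bit.
double: tangent at (5, 22): λ = (3·5² + 6)/(2·22) ≡ 23/15. 15⁻¹ ≡ 2 (mod 29), so λ ≡ 23·2 ≡ 17.
  x = λ² - 5 - 5 = 289 - 10 ≡ 18; y = λ·(5 - 18) - 22 ≡ 18. → (18, 18)
double: tangent at (18, 18): λ = (3·18² + 6)/(2·18) ≡ 21/7. 7⁻¹ ≡ 25 (mod 29) since 7·25 = 175 ≡ 1, so λ ≡ 21·25 ≡ 3.
  x = λ² - 18 - 18 = 9 - 36 ≡ 2; y = λ·(18 - 2) - 18 ≡ 1. → (2, 1)
4G = (2, 1).
Next 2H:
Repeated addition: build up to 2H.
2H: tangent at (15, 13): λ = (3·15² + 6)/(2·13) ≡ 14/26. 26⁻¹ ≡ 19 (mod 29) since 26·19 = 494 ≡ 1, so λ ≡ 14·19 ≡ 5.
  x = λ² - 15 - 15 = 25 - 30 ≡ 24; y = λ·(15 - 24) - 13 ≡ 0. → (24, 0)
2H = (24, 0).
Finally 4G + 2H:
(2, 1) + (24, 0). λ = (0 - 1)/(24 - 2) ≡ 28/22 mod 29. 22⁻¹ ≡ 4 (mod 29) since 22·4 = 88 ≡ 1, so λ ≡ 25.
  x = λ² - 2 - 24 = 625 - 26 ≡ 19; y = λ·(2 - 19) - 1 ≡ 9. → (19, 9)

(19, 9)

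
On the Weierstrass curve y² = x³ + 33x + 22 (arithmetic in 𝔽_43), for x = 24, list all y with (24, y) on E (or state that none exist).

none

x³ + 33x + 22 = 14638 ≡ 18 (mod 43).
18 is a non-residue mod 43; no y exists.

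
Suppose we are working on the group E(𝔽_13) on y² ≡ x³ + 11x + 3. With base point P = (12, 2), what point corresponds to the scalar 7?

Repeated addition: build up to 7P.
2P: tangent at (12, 2): λ = (3·12² + 11)/(2·2) ≡ 1/4. 4⁻¹ ≡ 10 (mod 13), so λ ≡ 1·10 ≡ 10.
  x = λ² - 12 - 12 = 100 - 24 ≡ 11; y = λ·(12 - 11) - 2 ≡ 8. → (11, 8)
3P: (11, 8) + (12, 2). λ = (2 - 8)/(12 - 11) ≡ 7/1 mod 13. 1⁻¹ ≡ 1 (mod 13), so λ ≡ 7.
  x = λ² - 11 - 12 = 49 - 23 ≡ 0; y = λ·(11 - 0) - 8 ≡ 4. → (0, 4)
4P: (0, 4) + (12, 2). λ = (2 - 4)/(12 - 0) ≡ 11/12 mod 13. 12⁻¹ ≡ 12 (mod 13), so λ ≡ 2.
  x = λ² - 0 - 12 = 4 - 12 ≡ 5; y = λ·(0 - 5) - 4 ≡ 12. → (5, 12)
5P: (5, 12) + (12, 2). λ = (2 - 12)/(12 - 5) ≡ 3/7 mod 13. 7⁻¹ ≡ 2 (mod 13) since 7·2 = 14 ≡ 1, so λ ≡ 6.
  x = λ² - 5 - 12 = 36 - 17 ≡ 6; y = λ·(5 - 6) - 12 ≡ 8. → (6, 8)
6P: (6, 8) + (12, 2). λ = (2 - 8)/(12 - 6) ≡ 7/6 mod 13. 6⁻¹ ≡ 11 (mod 13), so λ ≡ 12.
  x = λ² - 6 - 12 = 144 - 18 ≡ 9; y = λ·(6 - 9) - 8 ≡ 8. → (9, 8)
7P: (9, 8) + (12, 2). λ = (2 - 8)/(12 - 9) ≡ 7/3 mod 13. 3⁻¹ ≡ 9 (mod 13), so λ ≡ 11.
  x = λ² - 9 - 12 = 121 - 21 ≡ 9; y = λ·(9 - 9) - 8 ≡ 5. → (9, 5)

(9, 5)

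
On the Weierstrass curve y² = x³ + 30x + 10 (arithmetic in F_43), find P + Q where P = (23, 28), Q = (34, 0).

(23, 28) + (34, 0). λ = (0 - 28)/(34 - 23) ≡ 15/11 mod 43. 11⁻¹ ≡ 4 (mod 43), so λ ≡ 17.
  x = λ² - 23 - 34 = 289 - 57 ≡ 17; y = λ·(23 - 17) - 28 ≡ 31. → (17, 31)

(17, 31)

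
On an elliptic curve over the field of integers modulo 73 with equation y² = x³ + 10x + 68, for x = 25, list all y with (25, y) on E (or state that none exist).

x³ + 10x + 68 = 15943 ≡ 29 (mod 73).
29 is a non-residue mod 73; no y exists.

none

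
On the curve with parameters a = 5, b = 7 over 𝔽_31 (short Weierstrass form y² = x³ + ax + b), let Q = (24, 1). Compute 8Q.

Double-and-add on 8 = (1000)₂. Start with Q = (24, 1) for the leading 1-bit.
double: tangent at (24, 1): λ = (3·24² + 5)/(2·1) ≡ 28/2. 2⁻¹ ≡ 16 (mod 31), so λ ≡ 28·16 ≡ 14.
  x = λ² - 24 - 24 = 196 - 48 ≡ 24; y = λ·(24 - 24) - 1 ≡ 30. → (24, 30)
double: tangent at (24, 30): λ = (3·24² + 5)/(2·30) ≡ 28/29. 29⁻¹ ≡ 15 (mod 31), so λ ≡ 28·15 ≡ 17.
  x = λ² - 24 - 24 = 289 - 48 ≡ 24; y = λ·(24 - 24) - 30 ≡ 1. → (24, 1)
double: tangent at (24, 1): λ = (3·24² + 5)/(2·1) ≡ 28/2. 2⁻¹ ≡ 16 (mod 31) since 2·16 = 32 ≡ 1, so λ ≡ 28·16 ≡ 14.
  x = λ² - 24 - 24 = 196 - 48 ≡ 24; y = λ·(24 - 24) - 1 ≡ 30. → (24, 30)

(24, 30)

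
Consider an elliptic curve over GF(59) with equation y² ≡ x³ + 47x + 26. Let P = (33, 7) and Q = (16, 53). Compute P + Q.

(33, 7) + (16, 53). λ = (53 - 7)/(16 - 33) ≡ 46/42 mod 59. 42⁻¹ ≡ 52 (mod 59) since 42·52 = 2184 ≡ 1, so λ ≡ 32.
  x = λ² - 33 - 16 = 1024 - 49 ≡ 31; y = λ·(33 - 31) - 7 ≡ 57. → (31, 57)

(31, 57)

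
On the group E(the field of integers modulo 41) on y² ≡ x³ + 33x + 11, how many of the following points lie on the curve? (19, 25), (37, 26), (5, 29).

1

(19, 25): 25² ≡ 10, rhs ≡ 35 → off.
(37, 26): 26² ≡ 20, rhs ≡ 20 → on.
(5, 29): 29² ≡ 21, rhs ≡ 14 → off.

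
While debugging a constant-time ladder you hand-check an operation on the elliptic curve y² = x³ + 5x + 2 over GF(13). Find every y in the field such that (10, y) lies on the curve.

5, 8

x³ + 5x + 2 = 1052 ≡ 12 (mod 13).
Square roots of 12 mod 13: 5 and 8 (since 5² = 25 ≡ 12).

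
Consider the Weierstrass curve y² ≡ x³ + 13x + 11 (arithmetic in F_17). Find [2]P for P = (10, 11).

tangent at (10, 11): λ = (3·10² + 13)/(2·11) ≡ 7/5. 5⁻¹ ≡ 7 (mod 17), so λ ≡ 7·7 ≡ 15.
  x = λ² - 10 - 10 = 225 - 20 ≡ 1; y = λ·(10 - 1) - 11 ≡ 5. → (1, 5)

(1, 5)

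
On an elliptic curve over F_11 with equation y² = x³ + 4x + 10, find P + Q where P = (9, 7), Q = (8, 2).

(9, 7) + (8, 2). λ = (2 - 7)/(8 - 9) ≡ 6/10 mod 11. 10⁻¹ ≡ 10 (mod 11), so λ ≡ 5.
  x = λ² - 9 - 8 = 25 - 17 ≡ 8; y = λ·(9 - 8) - 7 ≡ 9. → (8, 9)

(8, 9)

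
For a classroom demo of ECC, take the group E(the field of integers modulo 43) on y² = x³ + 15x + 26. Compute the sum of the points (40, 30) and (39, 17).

(40, 30) + (39, 17). λ = (17 - 30)/(39 - 40) ≡ 30/42 mod 43. 42⁻¹ ≡ 42 (mod 43), so λ ≡ 13.
  x = λ² - 40 - 39 = 169 - 79 ≡ 4; y = λ·(40 - 4) - 30 ≡ 8. → (4, 8)

(4, 8)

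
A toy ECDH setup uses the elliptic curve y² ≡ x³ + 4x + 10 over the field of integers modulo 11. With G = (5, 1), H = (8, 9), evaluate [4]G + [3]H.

First 4G:
Repeated addition: build up to 4G.
2G: tangent at (5, 1): λ = (3·5² + 4)/(2·1) ≡ 2/2. 2⁻¹ ≡ 6 (mod 11) since 2·6 = 12 ≡ 1, so λ ≡ 2·6 ≡ 1.
  x = λ² - 5 - 5 = 1 - 10 ≡ 2; y = λ·(5 - 2) - 1 ≡ 2. → (2, 2)
3G: (2, 2) + (5, 1). λ = (1 - 2)/(5 - 2) ≡ 10/3 mod 11. 3⁻¹ ≡ 4 (mod 11) since 3·4 = 12 ≡ 1, so λ ≡ 7.
  x = λ² - 2 - 5 = 49 - 7 ≡ 9; y = λ·(2 - 9) - 2 ≡ 4. → (9, 4)
4G: (9, 4) + (5, 1). λ = (1 - 4)/(5 - 9) ≡ 8/7 mod 11. 7⁻¹ ≡ 8 (mod 11) since 7·8 = 56 ≡ 1, so λ ≡ 9.
  x = λ² - 9 - 5 = 81 - 14 ≡ 1; y = λ·(9 - 1) - 4 ≡ 2. → (1, 2)
4G = (1, 2).
Next 3H:
Repeated addition: build up to 3H.
2H: tangent at (8, 9): λ = (3·8² + 4)/(2·9) ≡ 9/7. 7⁻¹ ≡ 8 (mod 11), so λ ≡ 9·8 ≡ 6.
  x = λ² - 8 - 8 = 36 - 16 ≡ 9; y = λ·(8 - 9) - 9 ≡ 7. → (9, 7)
3H: (9, 7) + (8, 9). λ = (9 - 7)/(8 - 9) ≡ 2/10 mod 11. 10⁻¹ ≡ 10 (mod 11) since 10·10 = 100 ≡ 1, so λ ≡ 9.
  x = λ² - 9 - 8 = 81 - 17 ≡ 9; y = λ·(9 - 9) - 7 ≡ 4. → (9, 4)
3H = (9, 4).
Finally 4G + 3H:
(1, 2) + (9, 4). λ = (4 - 2)/(9 - 1) ≡ 2/8 mod 11. 8⁻¹ ≡ 7 (mod 11), so λ ≡ 3.
  x = λ² - 1 - 9 = 9 - 10 ≡ 10; y = λ·(1 - 10) - 2 ≡ 4. → (10, 4)

(10, 4)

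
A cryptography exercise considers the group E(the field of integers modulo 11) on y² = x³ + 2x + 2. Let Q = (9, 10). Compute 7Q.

(9, 10)

Double-and-add on 7 = (111)₂. Start with Q = (9, 10) for the leading 1-bit.
double: tangent at (9, 10): λ = (3·9² + 2)/(2·10) ≡ 3/9. 9⁻¹ ≡ 5 (mod 11) since 9·5 = 45 ≡ 1, so λ ≡ 3·5 ≡ 4.
  x = λ² - 9 - 9 = 16 - 18 ≡ 9; y = λ·(9 - 9) - 10 ≡ 1. → (9, 1)
add Q: (9, 1) + (9, 10): same x and y₁ ≡ -y₂, so the sum is 𝒪.
double: 𝒪 + 𝒪 = 𝒪 (identity).
add Q: 𝒪 + (9, 10) = (9, 10) (identity).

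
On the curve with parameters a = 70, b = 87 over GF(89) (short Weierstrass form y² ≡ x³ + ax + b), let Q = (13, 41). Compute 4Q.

Double-and-add on 4 = (100)₂. Start with Q = (13, 41) for the leading 1-bit.
double: tangent at (13, 41): λ = (3·13² + 70)/(2·41) ≡ 43/82. 82⁻¹ ≡ 38 (mod 89), so λ ≡ 43·38 ≡ 32.
  x = λ² - 13 - 13 = 1024 - 26 ≡ 19; y = λ·(13 - 19) - 41 ≡ 34. → (19, 34)
double: tangent at (19, 34): λ = (3·19² + 70)/(2·34) ≡ 85/68. 68⁻¹ ≡ 72 (mod 89) since 68·72 = 4896 ≡ 1, so λ ≡ 85·72 ≡ 68.
  x = λ² - 19 - 19 = 4624 - 38 ≡ 47; y = λ·(19 - 47) - 34 ≡ 20. → (47, 20)

(47, 20)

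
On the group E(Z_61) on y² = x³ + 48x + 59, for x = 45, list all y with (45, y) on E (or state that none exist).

21, 40

x³ + 48x + 59 = 93344 ≡ 14 (mod 61).
Square roots of 14 mod 61: 21 and 40 (since 21² = 441 ≡ 14).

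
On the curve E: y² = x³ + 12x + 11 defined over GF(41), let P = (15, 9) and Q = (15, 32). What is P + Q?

The two points share x = 15 and their y-coordinates satisfy 9 + 32 ≡ 0 (mod 41), so they are inverses. Their sum is the point at infinity.

O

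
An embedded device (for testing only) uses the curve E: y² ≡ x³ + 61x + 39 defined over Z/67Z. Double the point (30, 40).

tangent at (30, 40): λ = (3·30² + 61)/(2·40) ≡ 14/13. 13⁻¹ ≡ 31 (mod 67) since 13·31 = 403 ≡ 1, so λ ≡ 14·31 ≡ 32.
  x = λ² - 30 - 30 = 1024 - 60 ≡ 26; y = λ·(30 - 26) - 40 ≡ 21. → (26, 21)

(26, 21)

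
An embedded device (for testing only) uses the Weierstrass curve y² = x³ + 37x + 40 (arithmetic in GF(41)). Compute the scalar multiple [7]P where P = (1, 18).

(0, 9)

Double-and-add on 7 = (111)₂. Start with P = (1, 18) for the leading 1-bit.
double: tangent at (1, 18): λ = (3·1² + 37)/(2·18) ≡ 40/36. 36⁻¹ ≡ 8 (mod 41), so λ ≡ 40·8 ≡ 33.
  x = λ² - 1 - 1 = 1089 - 2 ≡ 21; y = λ·(1 - 21) - 18 ≡ 19. → (21, 19)
add P: (21, 19) + (1, 18). λ = (18 - 19)/(1 - 21) ≡ 40/21 mod 41. 21⁻¹ ≡ 2 (mod 41), so λ ≡ 39.
  x = λ² - 21 - 1 = 1521 - 22 ≡ 23; y = λ·(21 - 23) - 19 ≡ 26. → (23, 26)
double: tangent at (23, 26): λ = (3·23² + 37)/(2·26) ≡ 25/11. 11⁻¹ ≡ 15 (mod 41), so λ ≡ 25·15 ≡ 6.
  x = λ² - 23 - 23 = 36 - 46 ≡ 31; y = λ·(23 - 31) - 26 ≡ 8. → (31, 8)
add P: (31, 8) + (1, 18). λ = (18 - 8)/(1 - 31) ≡ 10/11 mod 41. 11⁻¹ ≡ 15 (mod 41), so λ ≡ 27.
  x = λ² - 31 - 1 = 729 - 32 ≡ 0; y = λ·(31 - 0) - 8 ≡ 9. → (0, 9)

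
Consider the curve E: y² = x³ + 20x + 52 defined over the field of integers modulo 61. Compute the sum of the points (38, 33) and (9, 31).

(38, 33) + (9, 31). λ = (31 - 33)/(9 - 38) ≡ 59/32 mod 61. 32⁻¹ ≡ 21 (mod 61), so λ ≡ 19.
  x = λ² - 38 - 9 = 361 - 47 ≡ 9; y = λ·(38 - 9) - 33 ≡ 30. → (9, 30)

(9, 30)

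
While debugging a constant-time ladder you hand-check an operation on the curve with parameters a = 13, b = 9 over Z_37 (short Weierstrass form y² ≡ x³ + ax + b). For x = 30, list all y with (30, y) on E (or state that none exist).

x³ + 13x + 9 = 27399 ≡ 19 (mod 37).
19 is a non-residue mod 37; no y exists.

none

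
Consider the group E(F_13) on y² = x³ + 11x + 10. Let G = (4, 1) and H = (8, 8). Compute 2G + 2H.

(4, 12)

First 2G:
Repeated addition: build up to 2G.
2G: tangent at (4, 1): λ = (3·4² + 11)/(2·1) ≡ 7/2. 2⁻¹ ≡ 7 (mod 13), so λ ≡ 7·7 ≡ 10.
  x = λ² - 4 - 4 = 100 - 8 ≡ 1; y = λ·(4 - 1) - 1 ≡ 3. → (1, 3)
2G = (1, 3).
Next 2H:
Repeated addition: build up to 2H.
2H: tangent at (8, 8): λ = (3·8² + 11)/(2·8) ≡ 8/3. 3⁻¹ ≡ 9 (mod 13), so λ ≡ 8·9 ≡ 7.
  x = λ² - 8 - 8 = 49 - 16 ≡ 7; y = λ·(8 - 7) - 8 ≡ 12. → (7, 12)
2H = (7, 12).
Finally 2G + 2H:
(1, 3) + (7, 12). λ = (12 - 3)/(7 - 1) ≡ 9/6 mod 13. 6⁻¹ ≡ 11 (mod 13), so λ ≡ 8.
  x = λ² - 1 - 7 = 64 - 8 ≡ 4; y = λ·(1 - 4) - 3 ≡ 12. → (4, 12)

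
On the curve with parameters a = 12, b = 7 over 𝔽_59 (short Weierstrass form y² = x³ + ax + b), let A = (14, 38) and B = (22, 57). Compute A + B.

(14, 38) + (22, 57). λ = (57 - 38)/(22 - 14) ≡ 19/8 mod 59. 8⁻¹ ≡ 37 (mod 59) since 8·37 = 296 ≡ 1, so λ ≡ 54.
  x = λ² - 14 - 22 = 2916 - 36 ≡ 48; y = λ·(14 - 48) - 38 ≡ 14. → (48, 14)

(48, 14)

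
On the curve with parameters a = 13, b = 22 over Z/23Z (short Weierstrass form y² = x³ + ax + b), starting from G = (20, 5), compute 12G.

(20, 5)

Double-and-add on 12 = (1100)₂. Start with G = (20, 5) for the leading 1-bit.
double: tangent at (20, 5): λ = (3·20² + 13)/(2·5) ≡ 17/10. 10⁻¹ ≡ 7 (mod 23) since 10·7 = 70 ≡ 1, so λ ≡ 17·7 ≡ 4.
  x = λ² - 20 - 20 = 16 - 40 ≡ 22; y = λ·(20 - 22) - 5 ≡ 10. → (22, 10)
add G: (22, 10) + (20, 5). λ = (5 - 10)/(20 - 22) ≡ 18/21 mod 23. 21⁻¹ ≡ 11 (mod 23), so λ ≡ 14.
  x = λ² - 22 - 20 = 196 - 42 ≡ 16; y = λ·(22 - 16) - 10 ≡ 5. → (16, 5)
double: tangent at (16, 5): λ = (3·16² + 13)/(2·5) ≡ 22/10. 10⁻¹ ≡ 7 (mod 23) since 10·7 = 70 ≡ 1, so λ ≡ 22·7 ≡ 16.
  x = λ² - 16 - 16 = 256 - 32 ≡ 17; y = λ·(16 - 17) - 5 ≡ 2. → (17, 2)
double: tangent at (17, 2): λ = (3·17² + 13)/(2·2) ≡ 6/4. 4⁻¹ ≡ 6 (mod 23) since 4·6 = 24 ≡ 1, so λ ≡ 6·6 ≡ 13.
  x = λ² - 17 - 17 = 169 - 34 ≡ 20; y = λ·(17 - 20) - 2 ≡ 5. → (20, 5)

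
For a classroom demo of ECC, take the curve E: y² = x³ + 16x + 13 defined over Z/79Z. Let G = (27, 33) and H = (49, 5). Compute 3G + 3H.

(77, 62)

First 3G:
Repeated addition: build up to 3G.
2G: tangent at (27, 33): λ = (3·27² + 16)/(2·33) ≡ 70/66. 66⁻¹ ≡ 6 (mod 79), so λ ≡ 70·6 ≡ 25.
  x = λ² - 27 - 27 = 625 - 54 ≡ 18; y = λ·(27 - 18) - 33 ≡ 34. → (18, 34)
3G: (18, 34) + (27, 33). λ = (33 - 34)/(27 - 18) ≡ 78/9 mod 79. 9⁻¹ ≡ 44 (mod 79), so λ ≡ 35.
  x = λ² - 18 - 27 = 1225 - 45 ≡ 74; y = λ·(18 - 74) - 34 ≡ 60. → (74, 60)
3G = (74, 60).
Next 3H:
Repeated addition: build up to 3H.
2H: tangent at (49, 5): λ = (3·49² + 16)/(2·5) ≡ 30/10. 10⁻¹ ≡ 8 (mod 79) since 10·8 = 80 ≡ 1, so λ ≡ 30·8 ≡ 3.
  x = λ² - 49 - 49 = 9 - 98 ≡ 69; y = λ·(49 - 69) - 5 ≡ 14. → (69, 14)
3H: (69, 14) + (49, 5). λ = (5 - 14)/(49 - 69) ≡ 70/59 mod 79. 59⁻¹ ≡ 75 (mod 79), so λ ≡ 36.
  x = λ² - 69 - 49 = 1296 - 118 ≡ 72; y = λ·(69 - 72) - 14 ≡ 36. → (72, 36)
3H = (72, 36).
Finally 3G + 3H:
(74, 60) + (72, 36). λ = (36 - 60)/(72 - 74) ≡ 55/77 mod 79. 77⁻¹ ≡ 39 (mod 79) since 77·39 = 3003 ≡ 1, so λ ≡ 12.
  x = λ² - 74 - 72 = 144 - 146 ≡ 77; y = λ·(74 - 77) - 60 ≡ 62. → (77, 62)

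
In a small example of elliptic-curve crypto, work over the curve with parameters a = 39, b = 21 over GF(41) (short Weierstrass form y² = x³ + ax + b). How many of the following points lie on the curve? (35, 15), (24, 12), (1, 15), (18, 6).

(35, 15): 15² ≡ 20, rhs ≡ 22 → off.
(24, 12): 12² ≡ 21, rhs ≡ 21 → on.
(1, 15): 15² ≡ 20, rhs ≡ 20 → on.
(18, 6): 6² ≡ 36, rhs ≡ 36 → on.

3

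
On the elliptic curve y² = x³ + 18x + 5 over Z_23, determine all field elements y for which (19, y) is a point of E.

none

x³ + 18x + 5 = 7206 ≡ 7 (mod 23).
7 is a non-residue mod 23; no y exists.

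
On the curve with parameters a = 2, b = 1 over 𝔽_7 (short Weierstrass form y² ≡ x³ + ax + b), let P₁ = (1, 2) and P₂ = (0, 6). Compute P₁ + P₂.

(1, 5)

(1, 2) + (0, 6). λ = (6 - 2)/(0 - 1) ≡ 4/6 mod 7. 6⁻¹ ≡ 6 (mod 7), so λ ≡ 3.
  x = λ² - 1 - 0 = 9 - 1 ≡ 1; y = λ·(1 - 1) - 2 ≡ 5. → (1, 5)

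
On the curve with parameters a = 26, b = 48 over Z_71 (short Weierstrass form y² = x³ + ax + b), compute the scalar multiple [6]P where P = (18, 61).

Double-and-add on 6 = (110)₂. Start with P = (18, 61) for the leading 1-bit.
double: tangent at (18, 61): λ = (3·18² + 26)/(2·61) ≡ 4/51. 51⁻¹ ≡ 39 (mod 71), so λ ≡ 4·39 ≡ 14.
  x = λ² - 18 - 18 = 196 - 36 ≡ 18; y = λ·(18 - 18) - 61 ≡ 10. → (18, 10)
add P: (18, 10) + (18, 61): same x and y₁ ≡ -y₂, so the sum is the point at infinity.
double: the point at infinity + the point at infinity = the point at infinity (identity).

O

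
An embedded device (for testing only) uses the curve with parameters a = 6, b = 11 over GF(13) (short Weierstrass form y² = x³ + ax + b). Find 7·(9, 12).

Write G = (9, 12).
Repeated addition: build up to 7G.
2G: tangent at (9, 12): λ = (3·9² + 6)/(2·12) ≡ 2/11. 11⁻¹ ≡ 6 (mod 13) since 11·6 = 66 ≡ 1, so λ ≡ 2·6 ≡ 12.
  x = λ² - 9 - 9 = 144 - 18 ≡ 9; y = λ·(9 - 9) - 12 ≡ 1. → (9, 1)
3G: (9, 1) + (9, 12): same x and y₁ ≡ -y₂, so the sum is O.
4G: O + (9, 12) = (9, 12) (identity).
5G: tangent at (9, 12): λ = (3·9² + 6)/(2·12) ≡ 2/11. 11⁻¹ ≡ 6 (mod 13), so λ ≡ 2·6 ≡ 12.
  x = λ² - 9 - 9 = 144 - 18 ≡ 9; y = λ·(9 - 9) - 12 ≡ 1. → (9, 1)
6G: (9, 1) + (9, 12): same x and y₁ ≡ -y₂, so the sum is O.
7G: O + (9, 12) = (9, 12) (identity).

(9, 12)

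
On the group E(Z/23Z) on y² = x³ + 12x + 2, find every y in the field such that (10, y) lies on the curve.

x³ + 12x + 2 = 1122 ≡ 18 (mod 23).
Square roots of 18 mod 23: 8 and 15 (since 8² = 64 ≡ 18).

8, 15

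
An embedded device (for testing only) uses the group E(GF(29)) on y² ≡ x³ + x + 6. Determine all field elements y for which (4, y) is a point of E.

4, 25

x³ + 1x + 6 = 74 ≡ 16 (mod 29).
Square roots of 16 mod 29: 4 and 25 (since 4² = 16 ≡ 16).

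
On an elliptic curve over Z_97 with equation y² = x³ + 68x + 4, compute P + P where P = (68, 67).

tangent at (68, 67): λ = (3·68² + 68)/(2·67) ≡ 69/37. 37⁻¹ ≡ 21 (mod 97), so λ ≡ 69·21 ≡ 91.
  x = λ² - 68 - 68 = 8281 - 136 ≡ 94; y = λ·(68 - 94) - 67 ≡ 89. → (94, 89)

(94, 89)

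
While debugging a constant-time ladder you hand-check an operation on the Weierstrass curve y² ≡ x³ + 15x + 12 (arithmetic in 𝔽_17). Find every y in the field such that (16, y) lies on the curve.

x³ + 15x + 12 = 4348 ≡ 13 (mod 17).
Square roots of 13 mod 17: 8 and 9 (since 8² = 64 ≡ 13).

8, 9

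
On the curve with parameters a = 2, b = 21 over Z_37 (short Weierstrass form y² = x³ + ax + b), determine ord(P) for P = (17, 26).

7

2P: tangent at (17, 26): λ = (3·17² + 2)/(2·26) ≡ 18/15. 15⁻¹ ≡ 5 (mod 37) since 15·5 = 75 ≡ 1, so λ ≡ 18·5 ≡ 16.
  x = λ² - 17 - 17 = 256 - 34 ≡ 0; y = λ·(17 - 0) - 26 ≡ 24. → (0, 24)
3P: (0, 24) + (17, 26). λ = (26 - 24)/(17 - 0) ≡ 2/17 mod 37. 17⁻¹ ≡ 24 (mod 37), so λ ≡ 11.
  x = λ² - 0 - 17 = 121 - 17 ≡ 30; y = λ·(0 - 30) - 24 ≡ 16. → (30, 16)
4P: (30, 16) + (17, 26). λ = (26 - 16)/(17 - 30) ≡ 10/24 mod 37. 24⁻¹ ≡ 17 (mod 37) since 24·17 = 408 ≡ 1, so λ ≡ 22.
  x = λ² - 30 - 17 = 484 - 47 ≡ 30; y = λ·(30 - 30) - 16 ≡ 21. → (30, 21)
5P: (30, 21) + (17, 26). λ = (26 - 21)/(17 - 30) ≡ 5/24 mod 37. 24⁻¹ ≡ 17 (mod 37) since 24·17 = 408 ≡ 1, so λ ≡ 11.
  x = λ² - 30 - 17 = 121 - 47 ≡ 0; y = λ·(30 - 0) - 21 ≡ 13. → (0, 13)
6P: (0, 13) + (17, 26). λ = (26 - 13)/(17 - 0) ≡ 13/17 mod 37. 17⁻¹ ≡ 24 (mod 37), so λ ≡ 16.
  x = λ² - 0 - 17 = 256 - 17 ≡ 17; y = λ·(0 - 17) - 13 ≡ 11. → (17, 11)
7P: (17, 11) + (17, 26): same x and y₁ ≡ -y₂, so the sum is the point at infinity.
7P = the point at infinity, so the order is 7.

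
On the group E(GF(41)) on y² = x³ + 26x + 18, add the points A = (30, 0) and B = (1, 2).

(18, 2)

(30, 0) + (1, 2). λ = (2 - 0)/(1 - 30) ≡ 2/12 mod 41. 12⁻¹ ≡ 24 (mod 41), so λ ≡ 7.
  x = λ² - 30 - 1 = 49 - 31 ≡ 18; y = λ·(30 - 18) - 0 ≡ 2. → (18, 2)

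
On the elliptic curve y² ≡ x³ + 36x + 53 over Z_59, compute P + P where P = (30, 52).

(40, 48)

tangent at (30, 52): λ = (3·30² + 36)/(2·52) ≡ 22/45. 45⁻¹ ≡ 21 (mod 59) since 45·21 = 945 ≡ 1, so λ ≡ 22·21 ≡ 49.
  x = λ² - 30 - 30 = 2401 - 60 ≡ 40; y = λ·(30 - 40) - 52 ≡ 48. → (40, 48)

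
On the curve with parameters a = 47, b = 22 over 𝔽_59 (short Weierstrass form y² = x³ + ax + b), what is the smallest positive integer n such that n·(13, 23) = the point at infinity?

9

2P: tangent at (13, 23): λ = (3·13² + 47)/(2·23) ≡ 23/46. 46⁻¹ ≡ 9 (mod 59) since 46·9 = 414 ≡ 1, so λ ≡ 23·9 ≡ 30.
  x = λ² - 13 - 13 = 900 - 26 ≡ 48; y = λ·(13 - 48) - 23 ≡ 48. → (48, 48)
3P: (48, 48) + (13, 23). λ = (23 - 48)/(13 - 48) ≡ 34/24 mod 59. 24⁻¹ ≡ 32 (mod 59), so λ ≡ 26.
  x = λ² - 48 - 13 = 676 - 61 ≡ 25; y = λ·(48 - 25) - 48 ≡ 19. → (25, 19)
4P: (25, 19) + (13, 23). λ = (23 - 19)/(13 - 25) ≡ 4/47 mod 59. 47⁻¹ ≡ 54 (mod 59) since 47·54 = 2538 ≡ 1, so λ ≡ 39.
  x = λ² - 25 - 13 = 1521 - 38 ≡ 8; y = λ·(25 - 8) - 19 ≡ 54. → (8, 54)
5P: (8, 54) + (13, 23). λ = (23 - 54)/(13 - 8) ≡ 28/5 mod 59. 5⁻¹ ≡ 12 (mod 59), so λ ≡ 41.
  x = λ² - 8 - 13 = 1681 - 21 ≡ 8; y = λ·(8 - 8) - 54 ≡ 5. → (8, 5)
6P: (8, 5) + (13, 23). λ = (23 - 5)/(13 - 8) ≡ 18/5 mod 59. 5⁻¹ ≡ 12 (mod 59) since 5·12 = 60 ≡ 1, so λ ≡ 39.
  x = λ² - 8 - 13 = 1521 - 21 ≡ 25; y = λ·(8 - 25) - 5 ≡ 40. → (25, 40)
7P: (25, 40) + (13, 23). λ = (23 - 40)/(13 - 25) ≡ 42/47 mod 59. 47⁻¹ ≡ 54 (mod 59), so λ ≡ 26.
  x = λ² - 25 - 13 = 676 - 38 ≡ 48; y = λ·(25 - 48) - 40 ≡ 11. → (48, 11)
8P: (48, 11) + (13, 23). λ = (23 - 11)/(13 - 48) ≡ 12/24 mod 59. 24⁻¹ ≡ 32 (mod 59), so λ ≡ 30.
  x = λ² - 48 - 13 = 900 - 61 ≡ 13; y = λ·(48 - 13) - 11 ≡ 36. → (13, 36)
9P: (13, 36) + (13, 23): same x and y₁ ≡ -y₂, so the sum is the point at infinity.
9P = the point at infinity, so the order is 9.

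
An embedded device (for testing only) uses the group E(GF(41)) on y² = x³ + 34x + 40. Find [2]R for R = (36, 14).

(0, 9)

tangent at (36, 14): λ = (3·36² + 34)/(2·14) ≡ 27/28. 28⁻¹ ≡ 22 (mod 41), so λ ≡ 27·22 ≡ 20.
  x = λ² - 36 - 36 = 400 - 72 ≡ 0; y = λ·(36 - 0) - 14 ≡ 9. → (0, 9)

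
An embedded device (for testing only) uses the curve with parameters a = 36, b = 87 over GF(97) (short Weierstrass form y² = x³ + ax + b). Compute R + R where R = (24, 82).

tangent at (24, 82): λ = (3·24² + 36)/(2·82) ≡ 18/67. 67⁻¹ ≡ 42 (mod 97) since 67·42 = 2814 ≡ 1, so λ ≡ 18·42 ≡ 77.
  x = λ² - 24 - 24 = 5929 - 48 ≡ 61; y = λ·(24 - 61) - 82 ≡ 76. → (61, 76)

(61, 76)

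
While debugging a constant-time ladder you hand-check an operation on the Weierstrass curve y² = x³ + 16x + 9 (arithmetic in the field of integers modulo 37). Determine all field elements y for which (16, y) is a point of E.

none

x³ + 16x + 9 = 4361 ≡ 32 (mod 37).
32 is a non-residue mod 37; no y exists.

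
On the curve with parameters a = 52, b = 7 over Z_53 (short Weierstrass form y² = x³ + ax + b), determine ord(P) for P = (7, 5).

2P: tangent at (7, 5): λ = (3·7² + 52)/(2·5) ≡ 40/10. 10⁻¹ ≡ 16 (mod 53), so λ ≡ 40·16 ≡ 4.
  x = λ² - 7 - 7 = 16 - 14 ≡ 2; y = λ·(7 - 2) - 5 ≡ 15. → (2, 15)
3P: (2, 15) + (7, 5). λ = (5 - 15)/(7 - 2) ≡ 43/5 mod 53. 5⁻¹ ≡ 32 (mod 53) since 5·32 = 160 ≡ 1, so λ ≡ 51.
  x = λ² - 2 - 7 = 2601 - 9 ≡ 48; y = λ·(2 - 48) - 15 ≡ 24. → (48, 24)
4P: (48, 24) + (7, 5). λ = (5 - 24)/(7 - 48) ≡ 34/12 mod 53. 12⁻¹ ≡ 31 (mod 53) since 12·31 = 372 ≡ 1, so λ ≡ 47.
  x = λ² - 48 - 7 = 2209 - 55 ≡ 34; y = λ·(48 - 34) - 24 ≡ 51. → (34, 51)
5P: (34, 51) + (7, 5). λ = (5 - 51)/(7 - 34) ≡ 7/26 mod 53. 26⁻¹ ≡ 51 (mod 53) since 26·51 = 1326 ≡ 1, so λ ≡ 39.
  x = λ² - 34 - 7 = 1521 - 41 ≡ 49; y = λ·(34 - 49) - 51 ≡ 0. → (49, 0)
6P: (49, 0) + (7, 5). λ = (5 - 0)/(7 - 49) ≡ 5/11 mod 53. 11⁻¹ ≡ 29 (mod 53), so λ ≡ 39.
  x = λ² - 49 - 7 = 1521 - 56 ≡ 34; y = λ·(49 - 34) - 0 ≡ 2. → (34, 2)
7P: (34, 2) + (7, 5). λ = (5 - 2)/(7 - 34) ≡ 3/26 mod 53. 26⁻¹ ≡ 51 (mod 53), so λ ≡ 47.
  x = λ² - 34 - 7 = 2209 - 41 ≡ 48; y = λ·(34 - 48) - 2 ≡ 29. → (48, 29)
8P: (48, 29) + (7, 5). λ = (5 - 29)/(7 - 48) ≡ 29/12 mod 53. 12⁻¹ ≡ 31 (mod 53), so λ ≡ 51.
  x = λ² - 48 - 7 = 2601 - 55 ≡ 2; y = λ·(48 - 2) - 29 ≡ 38. → (2, 38)
9P: (2, 38) + (7, 5). λ = (5 - 38)/(7 - 2) ≡ 20/5 mod 53. 5⁻¹ ≡ 32 (mod 53), so λ ≡ 4.
  x = λ² - 2 - 7 = 16 - 9 ≡ 7; y = λ·(2 - 7) - 38 ≡ 48. → (7, 48)
10P: (7, 48) + (7, 5): same x and y₁ ≡ -y₂, so the sum is 𝒪.
10P = 𝒪, so the order is 10.

10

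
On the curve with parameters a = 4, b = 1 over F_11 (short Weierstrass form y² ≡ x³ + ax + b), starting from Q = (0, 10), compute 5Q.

Double-and-add on 5 = (101)₂. Start with Q = (0, 10) for the leading 1-bit.
double: tangent at (0, 10): λ = (3·0² + 4)/(2·10) ≡ 4/9. 9⁻¹ ≡ 5 (mod 11), so λ ≡ 4·5 ≡ 9.
  x = λ² - 0 - 0 = 81 - 0 ≡ 4; y = λ·(0 - 4) - 10 ≡ 9. → (4, 9)
double: tangent at (4, 9): λ = (3·4² + 4)/(2·9) ≡ 8/7. 7⁻¹ ≡ 8 (mod 11), so λ ≡ 8·8 ≡ 9.
  x = λ² - 4 - 4 = 81 - 8 ≡ 7; y = λ·(4 - 7) - 9 ≡ 8. → (7, 8)
add Q: (7, 8) + (0, 10). λ = (10 - 8)/(0 - 7) ≡ 2/4 mod 11. 4⁻¹ ≡ 3 (mod 11) since 4·3 = 12 ≡ 1, so λ ≡ 6.
  x = λ² - 7 - 0 = 36 - 7 ≡ 7; y = λ·(7 - 7) - 8 ≡ 3. → (7, 3)

(7, 3)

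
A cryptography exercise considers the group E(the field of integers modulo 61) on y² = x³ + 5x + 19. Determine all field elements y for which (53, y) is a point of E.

x³ + 5x + 19 = 149161 ≡ 16 (mod 61).
Square roots of 16 mod 61: 4 and 57 (since 4² = 16 ≡ 16).

4, 57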